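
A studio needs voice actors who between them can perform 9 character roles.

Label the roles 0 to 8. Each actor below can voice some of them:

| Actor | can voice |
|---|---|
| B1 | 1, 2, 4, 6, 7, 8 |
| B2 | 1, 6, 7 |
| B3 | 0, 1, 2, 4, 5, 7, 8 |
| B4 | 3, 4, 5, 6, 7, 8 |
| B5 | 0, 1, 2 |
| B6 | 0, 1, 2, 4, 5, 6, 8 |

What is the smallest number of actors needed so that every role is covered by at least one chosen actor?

B4 and B6 together: B4 ∪ B6 = {0, 1, 2, 3, 4, 5, 6, 7, 8} — every role is covered.
No single actor has all 9 roles (the largest, B3, has 7), so 2 is optimal.

2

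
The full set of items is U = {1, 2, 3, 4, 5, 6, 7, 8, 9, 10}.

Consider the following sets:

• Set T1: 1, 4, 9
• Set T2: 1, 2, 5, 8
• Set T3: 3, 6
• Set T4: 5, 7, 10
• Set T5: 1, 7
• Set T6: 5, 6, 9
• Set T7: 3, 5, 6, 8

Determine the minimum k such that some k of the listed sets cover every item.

4

T1 and T2 and T4 and T7 together: T1 ∪ T2 ∪ T4 ∪ T7 = {1, 2, 3, 4, 5, 6, 7, 8, 9, 10} — every item is covered.
Only T2 contains 2, so T2 is forced; the remaining 6 items need at least 3 more sets (each remaining set adds at most 2) — so at least 4 sets are needed, and 4 is optimal.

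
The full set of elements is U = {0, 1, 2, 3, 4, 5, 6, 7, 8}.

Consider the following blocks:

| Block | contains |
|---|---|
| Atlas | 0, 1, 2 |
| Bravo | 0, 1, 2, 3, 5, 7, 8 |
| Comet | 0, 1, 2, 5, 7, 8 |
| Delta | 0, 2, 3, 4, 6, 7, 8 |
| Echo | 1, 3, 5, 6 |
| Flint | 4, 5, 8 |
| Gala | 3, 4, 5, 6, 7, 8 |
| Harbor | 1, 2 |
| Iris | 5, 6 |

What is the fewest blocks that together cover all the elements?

Bravo and Delta cover everything between them: the union {0, 1, 2, 3, 4, 5, 6, 7, 8} is all of U.
No single block has all 9 elements (the largest, Bravo, has 7), so 2 is optimal.

2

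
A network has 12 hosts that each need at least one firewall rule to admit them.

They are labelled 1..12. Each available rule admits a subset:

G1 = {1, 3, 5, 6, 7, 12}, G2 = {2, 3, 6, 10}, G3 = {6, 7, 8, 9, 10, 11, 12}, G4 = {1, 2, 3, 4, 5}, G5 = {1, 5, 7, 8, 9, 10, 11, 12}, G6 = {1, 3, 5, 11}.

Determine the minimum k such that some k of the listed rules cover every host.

G3 and G4 together: G3 ∪ G4 = {1, 2, 3, 4, 5, 6, 7, 8, 9, 10, 11, 12} — every host is covered.
No single rule has all 12 hosts (the largest, G5, has 8), so 2 is optimal.

2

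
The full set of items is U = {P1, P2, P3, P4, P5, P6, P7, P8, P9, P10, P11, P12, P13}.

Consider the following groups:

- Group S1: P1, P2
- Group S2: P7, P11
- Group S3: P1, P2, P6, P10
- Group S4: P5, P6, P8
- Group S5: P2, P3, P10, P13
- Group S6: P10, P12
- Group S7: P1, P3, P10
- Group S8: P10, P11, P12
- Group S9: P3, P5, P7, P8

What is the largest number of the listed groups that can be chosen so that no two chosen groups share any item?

S1, S2, S4, S6 are pairwise disjoint (S1={P1,P2}; S2={P7,P11}; S4={P5,P6,P8}; S6={P10,P12}).
Every remaining group overlaps one of these, and no 5 of the listed groups are pairwise disjoint, so 4 is the maximum.

4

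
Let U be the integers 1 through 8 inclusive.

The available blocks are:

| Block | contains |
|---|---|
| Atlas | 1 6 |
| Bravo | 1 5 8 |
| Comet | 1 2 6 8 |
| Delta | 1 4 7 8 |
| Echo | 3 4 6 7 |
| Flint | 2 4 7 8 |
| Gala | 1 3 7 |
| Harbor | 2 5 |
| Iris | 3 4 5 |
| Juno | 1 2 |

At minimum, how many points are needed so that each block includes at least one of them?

H = {1, 5, 7} meets every block (each contains at least one member of H), and |H| = 3.
No choice of 2 points meets every block, so 3 is the minimum.

3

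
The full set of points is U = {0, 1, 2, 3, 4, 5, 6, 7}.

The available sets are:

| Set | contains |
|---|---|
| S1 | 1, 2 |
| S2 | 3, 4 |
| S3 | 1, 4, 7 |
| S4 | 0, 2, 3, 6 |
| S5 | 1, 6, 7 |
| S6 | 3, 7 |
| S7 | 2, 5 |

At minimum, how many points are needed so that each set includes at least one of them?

Take H = {1, 2, 3}. Each listed set contains at least one of these, so H is a hitting set of size 3.
The sets S2, S5, S7 are pairwise disjoint, so any hitting set needs a separate point for each — at least 3. Hence 3 is optimal.

3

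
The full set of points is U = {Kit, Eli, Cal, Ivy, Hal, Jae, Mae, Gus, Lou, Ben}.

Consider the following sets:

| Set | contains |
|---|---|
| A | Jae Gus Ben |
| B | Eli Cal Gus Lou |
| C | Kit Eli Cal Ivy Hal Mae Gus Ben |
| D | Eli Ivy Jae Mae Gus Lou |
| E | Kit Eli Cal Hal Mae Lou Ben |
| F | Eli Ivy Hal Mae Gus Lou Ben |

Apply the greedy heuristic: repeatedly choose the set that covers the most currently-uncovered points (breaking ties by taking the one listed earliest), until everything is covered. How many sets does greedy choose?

2

Greedy: pick C (covers 8 new) → pick D (covers 2 new). Total picks: 2.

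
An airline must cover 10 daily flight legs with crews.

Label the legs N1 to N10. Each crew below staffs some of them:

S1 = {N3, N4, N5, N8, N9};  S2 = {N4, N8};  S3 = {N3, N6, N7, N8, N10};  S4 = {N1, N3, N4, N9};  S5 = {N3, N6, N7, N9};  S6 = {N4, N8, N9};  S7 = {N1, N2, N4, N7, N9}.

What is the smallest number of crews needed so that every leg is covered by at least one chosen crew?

Take {S1, S3, S7}. Their union is {N1, N2, N3, N4, N5, N6, N7, N8, N9, N10}, which is all 10 legs.
Only S7 contains N2, so S7 is forced; the remaining 5 legs need at least 2 more crews (each remaining crew adds at most 4) — so at least 3 crews are needed, and 3 is optimal.

3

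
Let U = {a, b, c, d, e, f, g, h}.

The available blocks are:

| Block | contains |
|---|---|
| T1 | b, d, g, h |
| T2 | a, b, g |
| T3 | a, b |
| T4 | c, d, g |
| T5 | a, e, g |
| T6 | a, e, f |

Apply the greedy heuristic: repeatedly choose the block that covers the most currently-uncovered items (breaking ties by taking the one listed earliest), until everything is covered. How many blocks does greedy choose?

Greedy: pick T1 (covers 4 new) → pick T6 (covers 3 new) → pick T4 (covers 1 new). Total picks: 3.

3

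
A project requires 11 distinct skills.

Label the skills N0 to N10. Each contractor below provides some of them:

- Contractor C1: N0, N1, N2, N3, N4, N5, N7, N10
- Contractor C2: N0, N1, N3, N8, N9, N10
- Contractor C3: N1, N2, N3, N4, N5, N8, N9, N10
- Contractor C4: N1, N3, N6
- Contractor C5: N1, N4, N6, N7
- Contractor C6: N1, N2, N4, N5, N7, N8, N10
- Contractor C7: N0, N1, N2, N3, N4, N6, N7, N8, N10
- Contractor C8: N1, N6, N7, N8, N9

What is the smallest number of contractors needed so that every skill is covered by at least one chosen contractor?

C1 and C8 together: C1 ∪ C8 = {N0, N1, N2, N3, N4, N5, N6, N7, N8, N9, N10} — every skill is covered.
No single contractor has all 11 skills (the largest, C7, has 9), so 2 is optimal.

2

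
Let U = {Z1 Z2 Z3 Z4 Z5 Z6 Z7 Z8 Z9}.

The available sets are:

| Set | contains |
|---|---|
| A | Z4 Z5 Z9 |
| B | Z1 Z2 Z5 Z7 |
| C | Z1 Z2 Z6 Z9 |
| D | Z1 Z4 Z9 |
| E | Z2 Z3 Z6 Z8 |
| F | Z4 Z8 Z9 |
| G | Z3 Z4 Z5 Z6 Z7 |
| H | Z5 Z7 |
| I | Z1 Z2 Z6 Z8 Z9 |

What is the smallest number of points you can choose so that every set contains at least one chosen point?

Take T = {Z5, Z6, Z9}. Each listed set contains at least one of these, so T is a hitting set of size 3.
The sets D, E, H are pairwise disjoint, so any hitting set needs a separate point for each — at least 3. Hence 3 is optimal.

3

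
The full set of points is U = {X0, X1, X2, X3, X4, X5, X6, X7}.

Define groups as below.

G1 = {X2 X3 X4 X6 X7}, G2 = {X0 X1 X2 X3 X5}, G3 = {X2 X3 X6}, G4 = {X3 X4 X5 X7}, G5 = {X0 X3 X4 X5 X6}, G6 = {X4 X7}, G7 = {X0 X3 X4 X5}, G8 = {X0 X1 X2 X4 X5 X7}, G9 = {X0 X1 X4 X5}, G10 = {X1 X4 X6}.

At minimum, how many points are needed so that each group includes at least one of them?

The 2 points {X2, X4} hit every group.
The groups G3, G6 are pairwise disjoint, so any hitting set needs a separate point for each — at least 2. Hence 2 is optimal.

2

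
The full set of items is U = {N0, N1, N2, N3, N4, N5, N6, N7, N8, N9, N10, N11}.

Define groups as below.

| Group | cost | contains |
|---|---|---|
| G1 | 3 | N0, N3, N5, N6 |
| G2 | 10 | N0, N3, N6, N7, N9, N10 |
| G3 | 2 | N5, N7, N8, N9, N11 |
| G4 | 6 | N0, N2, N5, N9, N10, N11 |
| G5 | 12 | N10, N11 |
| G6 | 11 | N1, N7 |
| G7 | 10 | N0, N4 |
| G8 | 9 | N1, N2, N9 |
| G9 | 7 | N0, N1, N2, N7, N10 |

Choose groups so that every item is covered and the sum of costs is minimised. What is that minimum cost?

22

G1, G3, G7, G9 together cover every item (G1 ∪ G3 ∪ G7 ∪ G9 = {N0, N1, N2, N3, N4, N5, N6, N7, N8, N9, N10, N11}); total cost 3 + 2 + 10 + 7 = 22.
No covering selection has total cost below 22.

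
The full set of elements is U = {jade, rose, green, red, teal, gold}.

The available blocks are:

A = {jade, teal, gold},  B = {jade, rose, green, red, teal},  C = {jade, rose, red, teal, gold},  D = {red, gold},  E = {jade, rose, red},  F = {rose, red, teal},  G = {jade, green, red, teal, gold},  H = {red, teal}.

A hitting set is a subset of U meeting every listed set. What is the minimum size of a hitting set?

2

Take T = {red, teal}. Each listed block contains at least one of these, so T is a hitting set of size 2.
No single element lies in every block, so at least 2 are needed and 2 is optimal.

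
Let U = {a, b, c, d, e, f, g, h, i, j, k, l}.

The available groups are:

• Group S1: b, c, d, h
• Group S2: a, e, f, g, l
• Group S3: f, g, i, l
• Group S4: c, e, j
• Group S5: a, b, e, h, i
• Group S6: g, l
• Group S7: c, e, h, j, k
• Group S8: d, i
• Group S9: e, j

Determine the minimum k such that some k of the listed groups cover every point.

4

S1, S3, S5, and S7 cover everything between them: the union {a, b, c, d, e, f, g, h, i, j, k, l} is all of U.
No 3 of the 9 groups cover everything (all 84 combinations miss at least one point), so 4 is optimal.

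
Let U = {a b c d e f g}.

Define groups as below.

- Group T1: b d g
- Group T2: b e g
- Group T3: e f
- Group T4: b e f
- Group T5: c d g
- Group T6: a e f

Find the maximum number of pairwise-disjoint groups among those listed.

T5, T6 are pairwise disjoint (T5={c,d,g}; T6={a,e,f}).
Every remaining group overlaps one of these, and no 3 of the listed groups are pairwise disjoint, so 2 is the maximum.

2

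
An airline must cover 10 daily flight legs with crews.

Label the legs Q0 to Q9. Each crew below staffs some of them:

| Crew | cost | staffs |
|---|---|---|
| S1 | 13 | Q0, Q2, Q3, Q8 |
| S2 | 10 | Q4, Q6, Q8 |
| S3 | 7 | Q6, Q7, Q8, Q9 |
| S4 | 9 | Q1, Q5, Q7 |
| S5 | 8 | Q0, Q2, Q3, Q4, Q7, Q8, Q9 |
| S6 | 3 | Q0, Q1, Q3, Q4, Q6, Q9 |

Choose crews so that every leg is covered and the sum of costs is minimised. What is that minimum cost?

20

S4, S5, S6 together cover every leg (S4 ∪ S5 ∪ S6 = {Q0, Q1, Q2, Q3, Q4, Q5, Q6, Q7, Q8, Q9}); total cost 9 + 8 + 3 = 20.
No covering selection has total cost below 20.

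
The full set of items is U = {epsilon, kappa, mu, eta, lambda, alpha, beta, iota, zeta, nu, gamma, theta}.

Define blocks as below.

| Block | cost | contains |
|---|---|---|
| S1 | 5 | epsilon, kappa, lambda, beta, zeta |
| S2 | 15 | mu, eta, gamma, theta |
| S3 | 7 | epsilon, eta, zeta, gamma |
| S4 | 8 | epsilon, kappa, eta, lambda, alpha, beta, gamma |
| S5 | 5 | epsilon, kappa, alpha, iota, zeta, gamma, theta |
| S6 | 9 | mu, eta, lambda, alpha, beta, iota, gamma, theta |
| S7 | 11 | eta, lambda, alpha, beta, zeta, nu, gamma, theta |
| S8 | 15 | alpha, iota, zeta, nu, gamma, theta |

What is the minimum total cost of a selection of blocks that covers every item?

S5, S6, S7 together cover every item (S5 ∪ S6 ∪ S7 = {epsilon, kappa, mu, eta, lambda, alpha, beta, iota, zeta, nu, gamma, theta}); total cost 5 + 9 + 11 = 25.
No covering selection has total cost below 25.

25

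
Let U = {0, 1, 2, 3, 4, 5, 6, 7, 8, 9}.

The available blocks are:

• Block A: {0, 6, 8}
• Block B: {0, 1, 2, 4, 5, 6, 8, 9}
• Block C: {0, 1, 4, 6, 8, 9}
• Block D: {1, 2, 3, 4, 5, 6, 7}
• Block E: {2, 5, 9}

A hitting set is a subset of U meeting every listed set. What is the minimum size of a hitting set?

2

H = {0, 5} meets every block (each contains at least one member of H), and |H| = 2.
The blocks A, E are pairwise disjoint, so any hitting set needs a separate point for each — at least 2. Hence 2 is optimal.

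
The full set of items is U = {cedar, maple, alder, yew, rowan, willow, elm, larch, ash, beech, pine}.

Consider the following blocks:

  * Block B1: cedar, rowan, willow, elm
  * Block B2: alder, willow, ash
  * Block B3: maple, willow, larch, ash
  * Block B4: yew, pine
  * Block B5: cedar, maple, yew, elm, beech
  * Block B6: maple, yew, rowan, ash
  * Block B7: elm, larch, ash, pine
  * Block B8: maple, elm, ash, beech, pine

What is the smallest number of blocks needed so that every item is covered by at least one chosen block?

B2, B5, B6, and B7 cover everything between them: the union {cedar, maple, alder, yew, rowan, willow, elm, larch, ash, beech, pine} is all of U.
No 3 of the 8 blocks cover everything (all 56 combinations miss at least one item), so 4 is optimal.

4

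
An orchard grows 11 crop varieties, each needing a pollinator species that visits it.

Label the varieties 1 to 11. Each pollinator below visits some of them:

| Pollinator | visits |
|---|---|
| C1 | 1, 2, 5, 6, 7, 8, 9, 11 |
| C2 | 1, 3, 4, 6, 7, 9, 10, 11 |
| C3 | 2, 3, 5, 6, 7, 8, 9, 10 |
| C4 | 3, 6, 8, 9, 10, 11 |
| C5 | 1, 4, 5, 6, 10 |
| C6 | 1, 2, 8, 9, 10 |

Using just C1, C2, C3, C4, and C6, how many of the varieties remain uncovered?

Union of C1, C2, C3, C4, C6 = {1, 2, 3, 4, 5, 6, 7, 8, 9, 10, 11} — that's every variety, so 0 are uncovered.

0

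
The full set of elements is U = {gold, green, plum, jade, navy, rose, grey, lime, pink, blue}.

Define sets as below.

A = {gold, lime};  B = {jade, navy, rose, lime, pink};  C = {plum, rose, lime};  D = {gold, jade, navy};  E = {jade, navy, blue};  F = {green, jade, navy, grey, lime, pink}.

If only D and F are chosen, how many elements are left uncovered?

3

Union of D, F = {gold, green, jade, navy, grey, lime, pink}.
Not covered: plum, rose, blue — 3 elements.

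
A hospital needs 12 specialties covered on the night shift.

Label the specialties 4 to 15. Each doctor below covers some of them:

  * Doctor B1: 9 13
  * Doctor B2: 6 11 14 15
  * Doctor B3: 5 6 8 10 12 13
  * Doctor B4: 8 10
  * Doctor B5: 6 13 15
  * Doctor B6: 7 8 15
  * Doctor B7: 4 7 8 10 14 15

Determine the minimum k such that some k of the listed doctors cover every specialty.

B1 and B2 and B3 and B7 together: B1 ∪ B2 ∪ B3 ∪ B7 = {4, 5, 6, 7, 8, 9, 10, 11, 12, 13, 14, 15} — every specialty is covered.
No 3 of the 7 doctors cover everything (all 35 combinations miss at least one specialty), so 4 is optimal.

4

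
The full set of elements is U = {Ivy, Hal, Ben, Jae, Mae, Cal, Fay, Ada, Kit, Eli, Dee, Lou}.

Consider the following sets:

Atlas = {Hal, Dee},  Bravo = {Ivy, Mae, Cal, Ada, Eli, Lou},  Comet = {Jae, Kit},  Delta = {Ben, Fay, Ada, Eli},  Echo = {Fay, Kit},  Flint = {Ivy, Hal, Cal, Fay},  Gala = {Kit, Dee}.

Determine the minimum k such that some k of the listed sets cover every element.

4

Atlas and Bravo and Comet and Delta together: Atlas ∪ Bravo ∪ Comet ∪ Delta = {Ivy, Hal, Ben, Jae, Mae, Cal, Fay, Ada, Kit, Eli, Dee, Lou} — every element is covered.
Only Bravo contains Mae, so Bravo is forced; the remaining 6 elements need at least 3 more sets (each remaining set adds at most 2) — so at least 4 sets are needed, and 4 is optimal.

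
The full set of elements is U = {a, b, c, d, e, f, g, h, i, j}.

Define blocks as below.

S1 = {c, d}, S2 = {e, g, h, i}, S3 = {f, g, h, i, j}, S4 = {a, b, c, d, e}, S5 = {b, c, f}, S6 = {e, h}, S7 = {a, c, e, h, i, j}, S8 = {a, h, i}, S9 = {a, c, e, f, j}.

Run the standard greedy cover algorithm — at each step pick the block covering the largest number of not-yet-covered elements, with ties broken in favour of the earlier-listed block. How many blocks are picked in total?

Greedy: pick S7 (covers 6 new) → pick S3 (covers 2 new) → pick S4 (covers 2 new). Total picks: 3.
(The true minimum cover uses only 2 blocks, so greedy is not optimal here.)

3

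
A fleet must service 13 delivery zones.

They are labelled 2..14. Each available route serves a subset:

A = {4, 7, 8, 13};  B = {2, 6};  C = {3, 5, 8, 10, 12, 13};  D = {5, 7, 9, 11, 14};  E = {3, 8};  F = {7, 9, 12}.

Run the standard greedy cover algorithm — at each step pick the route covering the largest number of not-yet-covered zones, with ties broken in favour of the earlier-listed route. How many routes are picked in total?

4

Greedy: pick C (covers 6 new) → pick D (covers 4 new) → pick B (covers 2 new) → pick A (covers 1 new). Total picks: 4.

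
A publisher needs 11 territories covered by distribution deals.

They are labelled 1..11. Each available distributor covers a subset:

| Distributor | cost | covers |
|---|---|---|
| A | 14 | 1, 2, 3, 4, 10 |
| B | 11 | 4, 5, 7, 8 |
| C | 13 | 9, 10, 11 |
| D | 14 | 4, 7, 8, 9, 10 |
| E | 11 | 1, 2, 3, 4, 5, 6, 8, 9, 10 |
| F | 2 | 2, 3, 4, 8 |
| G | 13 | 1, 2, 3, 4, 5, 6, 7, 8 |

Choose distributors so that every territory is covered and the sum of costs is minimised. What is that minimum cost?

26

C, G together cover every territory (C ∪ G = {1, 2, 3, 4, 5, 6, 7, 8, 9, 10, 11}); total cost 13 + 13 = 26.
The greedy pick F, E, B, C costs 37; no covering selection beats 26.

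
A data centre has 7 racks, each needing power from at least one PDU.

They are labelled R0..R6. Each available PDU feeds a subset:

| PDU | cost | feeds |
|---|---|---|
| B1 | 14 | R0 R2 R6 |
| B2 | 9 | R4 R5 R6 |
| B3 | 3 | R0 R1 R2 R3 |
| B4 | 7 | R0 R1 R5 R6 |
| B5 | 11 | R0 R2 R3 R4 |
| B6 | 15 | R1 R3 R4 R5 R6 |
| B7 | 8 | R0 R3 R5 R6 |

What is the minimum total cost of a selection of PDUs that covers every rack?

B2, B3 together cover every rack (B2 ∪ B3 = {R0, R1, R2, R3, R4, R5, R6}); total cost 9 + 3 = 12.
No covering selection has total cost below 12.

12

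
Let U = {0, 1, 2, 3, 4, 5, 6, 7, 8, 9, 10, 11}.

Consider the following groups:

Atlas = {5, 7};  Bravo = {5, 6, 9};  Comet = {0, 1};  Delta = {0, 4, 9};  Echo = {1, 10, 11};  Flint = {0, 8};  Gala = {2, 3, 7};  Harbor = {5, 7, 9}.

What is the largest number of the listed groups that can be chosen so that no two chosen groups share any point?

Bravo, Echo, Flint, Gala are pairwise disjoint (Bravo={5,6,9}; Echo={1,10,11}; Flint={0,8}; Gala={2,3,7}).
Every remaining group overlaps one of these, and no 5 of the listed groups are pairwise disjoint, so 4 is the maximum.

4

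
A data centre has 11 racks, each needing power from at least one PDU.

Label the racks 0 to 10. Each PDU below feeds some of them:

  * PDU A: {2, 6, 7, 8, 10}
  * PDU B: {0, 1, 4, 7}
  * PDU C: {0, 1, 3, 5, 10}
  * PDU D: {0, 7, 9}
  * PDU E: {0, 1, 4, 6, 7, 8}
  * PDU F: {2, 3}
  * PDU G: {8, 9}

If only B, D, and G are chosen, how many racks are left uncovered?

Union of B, D, G = {0, 1, 4, 7, 8, 9}.
Not covered: 2, 3, 5, 6, 10 — 5 racks.

5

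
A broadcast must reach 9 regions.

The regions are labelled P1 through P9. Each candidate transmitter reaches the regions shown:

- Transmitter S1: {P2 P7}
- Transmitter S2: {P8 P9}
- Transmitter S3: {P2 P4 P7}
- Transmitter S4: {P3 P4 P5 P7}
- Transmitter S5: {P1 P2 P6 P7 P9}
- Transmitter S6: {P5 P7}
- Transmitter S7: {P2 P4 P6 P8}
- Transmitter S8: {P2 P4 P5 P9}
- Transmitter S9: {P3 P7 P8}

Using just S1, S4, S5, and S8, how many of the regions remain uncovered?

1

Union of S1, S4, S5, S8 = {P1, P2, P3, P4, P5, P6, P7, P9}.
Not covered: P8 — 1 region.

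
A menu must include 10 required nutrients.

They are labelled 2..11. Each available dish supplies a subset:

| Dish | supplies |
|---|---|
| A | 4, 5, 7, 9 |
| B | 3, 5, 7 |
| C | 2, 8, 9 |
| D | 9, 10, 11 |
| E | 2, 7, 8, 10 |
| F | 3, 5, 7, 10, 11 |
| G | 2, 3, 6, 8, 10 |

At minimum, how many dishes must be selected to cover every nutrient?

A and F and G together: A ∪ F ∪ G = {2, 3, 4, 5, 6, 7, 8, 9, 10, 11} — every nutrient is covered.
Only A contains 4, so A is forced; the remaining 6 nutrients need at least 2 more dishes (each remaining dish adds at most 5) — so at least 3 dishes are needed, and 3 is optimal.

3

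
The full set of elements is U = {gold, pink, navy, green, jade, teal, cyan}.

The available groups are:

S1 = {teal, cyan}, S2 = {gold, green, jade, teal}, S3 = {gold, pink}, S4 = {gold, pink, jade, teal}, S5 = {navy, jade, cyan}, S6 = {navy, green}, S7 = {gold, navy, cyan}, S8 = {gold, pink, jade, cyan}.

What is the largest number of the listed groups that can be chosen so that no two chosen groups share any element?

3

S1, S3, S6 are pairwise disjoint (S1={teal,cyan}; S3={gold,pink}; S6={navy,green}).
Every remaining group overlaps one of these, and no 4 of the listed groups are pairwise disjoint, so 3 is the maximum.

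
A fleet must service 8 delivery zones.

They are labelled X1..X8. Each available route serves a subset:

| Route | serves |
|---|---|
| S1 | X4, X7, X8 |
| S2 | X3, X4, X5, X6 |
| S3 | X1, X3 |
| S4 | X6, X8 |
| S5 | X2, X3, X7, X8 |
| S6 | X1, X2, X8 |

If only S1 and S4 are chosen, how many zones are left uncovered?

Union of S1, S4 = {X4, X6, X7, X8}.
Not covered: X1, X2, X3, X5 — 4 zones.

4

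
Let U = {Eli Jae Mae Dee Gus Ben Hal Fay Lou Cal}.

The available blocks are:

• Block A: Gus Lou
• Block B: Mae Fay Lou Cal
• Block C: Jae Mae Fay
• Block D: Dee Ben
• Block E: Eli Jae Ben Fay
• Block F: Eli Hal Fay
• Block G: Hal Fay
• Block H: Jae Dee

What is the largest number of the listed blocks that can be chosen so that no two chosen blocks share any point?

3

A, F, H are pairwise disjoint (A={Gus,Lou}; F={Eli,Hal,Fay}; H={Jae,Dee}).
Every remaining block overlaps one of these, and no 4 of the listed blocks are pairwise disjoint, so 3 is the maximum.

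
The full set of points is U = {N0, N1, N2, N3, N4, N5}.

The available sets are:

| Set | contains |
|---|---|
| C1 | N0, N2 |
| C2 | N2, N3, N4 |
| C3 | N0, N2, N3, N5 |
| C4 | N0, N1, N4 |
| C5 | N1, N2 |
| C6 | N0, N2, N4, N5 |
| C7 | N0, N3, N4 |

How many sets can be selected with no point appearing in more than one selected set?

C5, C7 are pairwise disjoint (C5={N1,N2}; C7={N0,N3,N4}).
Every remaining set overlaps one of these, and no 3 of the listed sets are pairwise disjoint, so 2 is the maximum.

2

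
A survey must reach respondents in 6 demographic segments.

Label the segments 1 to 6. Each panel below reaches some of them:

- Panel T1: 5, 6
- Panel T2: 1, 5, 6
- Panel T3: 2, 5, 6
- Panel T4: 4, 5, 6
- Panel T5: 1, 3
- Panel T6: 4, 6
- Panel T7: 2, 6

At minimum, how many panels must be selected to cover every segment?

Take {T3, T4, T5}. Their union is {1, 2, 3, 4, 5, 6}, which is all 6 segments.
Only T5 contains 3, so T5 is forced; the remaining 4 segments need at least 2 more panels (each remaining panel adds at most 3) — so at least 3 panels are needed, and 3 is optimal.

3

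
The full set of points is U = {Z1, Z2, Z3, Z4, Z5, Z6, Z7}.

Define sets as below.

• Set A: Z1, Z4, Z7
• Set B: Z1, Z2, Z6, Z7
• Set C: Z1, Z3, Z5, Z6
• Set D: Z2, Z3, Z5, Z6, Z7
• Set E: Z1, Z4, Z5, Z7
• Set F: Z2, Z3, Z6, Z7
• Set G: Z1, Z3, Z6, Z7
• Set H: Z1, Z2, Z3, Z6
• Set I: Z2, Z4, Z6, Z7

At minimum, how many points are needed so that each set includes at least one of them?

2

T = {Z4, Z6} meets every set (each contains at least one member of T), and |T| = 2.
No single point lies in every set, so at least 2 are needed and 2 is optimal.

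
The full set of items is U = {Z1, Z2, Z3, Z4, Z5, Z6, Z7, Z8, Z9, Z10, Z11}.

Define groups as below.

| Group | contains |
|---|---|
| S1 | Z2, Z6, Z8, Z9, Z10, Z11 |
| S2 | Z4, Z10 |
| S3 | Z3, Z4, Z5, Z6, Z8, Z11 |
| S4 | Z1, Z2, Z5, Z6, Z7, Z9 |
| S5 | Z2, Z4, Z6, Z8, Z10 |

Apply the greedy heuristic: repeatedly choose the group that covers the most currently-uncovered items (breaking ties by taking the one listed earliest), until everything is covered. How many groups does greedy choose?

Greedy: pick S1 (covers 6 new) → pick S3 (covers 3 new) → pick S4 (covers 2 new). Total picks: 3.

3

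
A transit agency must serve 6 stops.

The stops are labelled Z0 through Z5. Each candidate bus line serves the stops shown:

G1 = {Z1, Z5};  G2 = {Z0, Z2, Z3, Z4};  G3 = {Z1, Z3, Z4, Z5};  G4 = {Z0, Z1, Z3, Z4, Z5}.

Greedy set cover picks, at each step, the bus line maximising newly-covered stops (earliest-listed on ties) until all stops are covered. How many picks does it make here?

Greedy: pick G4 (covers 5 new) → pick G2 (covers 1 new). Total picks: 2.

2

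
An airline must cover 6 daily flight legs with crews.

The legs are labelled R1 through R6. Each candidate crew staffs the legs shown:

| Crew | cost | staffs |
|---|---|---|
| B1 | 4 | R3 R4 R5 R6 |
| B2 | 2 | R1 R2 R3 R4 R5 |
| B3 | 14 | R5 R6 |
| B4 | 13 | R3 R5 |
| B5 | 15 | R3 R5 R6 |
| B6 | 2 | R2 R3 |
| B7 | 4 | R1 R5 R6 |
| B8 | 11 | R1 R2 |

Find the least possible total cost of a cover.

B2, B7 together cover every leg (B2 ∪ B7 = {R1, R2, R3, R4, R5, R6}); total cost 2 + 4 = 6.
No covering selection has total cost below 6.

6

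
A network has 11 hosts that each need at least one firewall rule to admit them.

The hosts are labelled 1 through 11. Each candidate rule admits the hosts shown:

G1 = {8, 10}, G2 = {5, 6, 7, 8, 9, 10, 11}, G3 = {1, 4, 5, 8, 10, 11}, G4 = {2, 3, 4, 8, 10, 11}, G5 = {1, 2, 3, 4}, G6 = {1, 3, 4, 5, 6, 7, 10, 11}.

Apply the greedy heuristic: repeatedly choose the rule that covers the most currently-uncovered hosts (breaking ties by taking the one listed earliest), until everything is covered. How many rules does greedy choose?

Greedy: pick G6 (covers 8 new) → pick G2 (covers 2 new) → pick G4 (covers 1 new). Total picks: 3.
(The true minimum cover uses only 2 rules, so greedy is not optimal here.)

3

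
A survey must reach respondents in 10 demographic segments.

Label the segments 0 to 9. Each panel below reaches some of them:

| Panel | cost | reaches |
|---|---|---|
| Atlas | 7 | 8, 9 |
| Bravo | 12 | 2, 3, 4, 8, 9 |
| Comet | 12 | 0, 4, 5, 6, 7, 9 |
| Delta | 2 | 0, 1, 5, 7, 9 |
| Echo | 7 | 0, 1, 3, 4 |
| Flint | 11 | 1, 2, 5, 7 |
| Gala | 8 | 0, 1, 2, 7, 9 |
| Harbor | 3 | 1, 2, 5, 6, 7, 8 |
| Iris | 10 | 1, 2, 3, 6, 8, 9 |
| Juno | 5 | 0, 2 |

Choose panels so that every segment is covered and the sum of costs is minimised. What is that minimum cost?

Delta, Echo, Harbor together cover every segment (Delta ∪ Echo ∪ Harbor = {0, 1, 2, 3, 4, 5, 6, 7, 8, 9}); total cost 2 + 7 + 3 = 12.
No covering selection has total cost below 12.

12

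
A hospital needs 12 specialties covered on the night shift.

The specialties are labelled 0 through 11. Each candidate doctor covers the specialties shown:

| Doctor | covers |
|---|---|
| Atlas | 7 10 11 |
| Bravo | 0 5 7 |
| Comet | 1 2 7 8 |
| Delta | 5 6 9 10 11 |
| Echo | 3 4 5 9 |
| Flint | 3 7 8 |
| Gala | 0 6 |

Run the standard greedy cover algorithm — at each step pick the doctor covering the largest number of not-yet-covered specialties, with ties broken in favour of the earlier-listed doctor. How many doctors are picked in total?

4

Greedy: pick Delta (covers 5 new) → pick Comet (covers 4 new) → pick Echo (covers 2 new) → pick Bravo (covers 1 new). Total picks: 4.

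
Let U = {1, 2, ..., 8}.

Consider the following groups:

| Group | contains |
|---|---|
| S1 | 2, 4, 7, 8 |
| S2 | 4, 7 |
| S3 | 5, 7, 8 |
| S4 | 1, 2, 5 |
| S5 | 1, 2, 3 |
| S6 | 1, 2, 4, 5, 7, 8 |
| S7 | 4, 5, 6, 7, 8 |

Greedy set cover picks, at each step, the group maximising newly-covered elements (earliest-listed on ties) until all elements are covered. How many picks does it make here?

3

Greedy: pick S6 (covers 6 new) → pick S5 (covers 1 new) → pick S7 (covers 1 new). Total picks: 3.
(The true minimum cover uses only 2 groups, so greedy is not optimal here.)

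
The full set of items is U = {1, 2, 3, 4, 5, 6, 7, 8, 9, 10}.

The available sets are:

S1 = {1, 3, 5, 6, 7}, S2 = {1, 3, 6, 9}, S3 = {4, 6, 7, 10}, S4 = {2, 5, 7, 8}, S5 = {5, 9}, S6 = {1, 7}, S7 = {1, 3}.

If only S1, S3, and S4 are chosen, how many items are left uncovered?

1

Union of S1, S3, S4 = {1, 2, 3, 4, 5, 6, 7, 8, 10}.
Not covered: 9 — 1 item.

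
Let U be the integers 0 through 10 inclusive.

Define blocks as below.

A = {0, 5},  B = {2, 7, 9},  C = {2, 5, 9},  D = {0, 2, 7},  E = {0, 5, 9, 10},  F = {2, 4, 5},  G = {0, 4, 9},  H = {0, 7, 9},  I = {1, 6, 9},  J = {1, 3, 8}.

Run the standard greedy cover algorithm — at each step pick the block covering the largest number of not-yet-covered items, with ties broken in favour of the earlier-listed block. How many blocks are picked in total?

5

Greedy: pick E (covers 4 new) → pick J (covers 3 new) → pick B (covers 2 new) → pick F (covers 1 new) → pick I (covers 1 new). Total picks: 5.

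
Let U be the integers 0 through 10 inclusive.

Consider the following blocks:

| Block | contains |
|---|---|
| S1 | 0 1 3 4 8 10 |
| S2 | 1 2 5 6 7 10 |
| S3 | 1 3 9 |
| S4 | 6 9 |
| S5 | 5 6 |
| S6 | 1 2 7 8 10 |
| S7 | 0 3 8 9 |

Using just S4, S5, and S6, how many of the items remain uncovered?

3

Union of S4, S5, S6 = {1, 2, 5, 6, 7, 8, 9, 10}.
Not covered: 0, 3, 4 — 3 items.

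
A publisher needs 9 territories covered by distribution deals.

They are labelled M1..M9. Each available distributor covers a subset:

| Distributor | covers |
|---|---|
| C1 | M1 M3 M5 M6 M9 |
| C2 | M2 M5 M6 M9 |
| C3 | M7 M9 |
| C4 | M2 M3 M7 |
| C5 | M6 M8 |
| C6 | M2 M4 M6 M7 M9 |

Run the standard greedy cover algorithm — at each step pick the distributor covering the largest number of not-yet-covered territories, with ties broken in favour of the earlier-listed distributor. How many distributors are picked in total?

Greedy: pick C1 (covers 5 new) → pick C6 (covers 3 new) → pick C5 (covers 1 new). Total picks: 3.

3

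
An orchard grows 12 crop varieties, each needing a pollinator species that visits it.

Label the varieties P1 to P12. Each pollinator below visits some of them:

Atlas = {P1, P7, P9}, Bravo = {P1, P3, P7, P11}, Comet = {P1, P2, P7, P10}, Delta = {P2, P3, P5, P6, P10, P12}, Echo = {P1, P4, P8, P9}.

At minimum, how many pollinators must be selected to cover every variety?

3

Bravo and Delta and Echo together: Bravo ∪ Delta ∪ Echo = {P1, P2, P3, P4, P5, P6, P7, P8, P9, P10, P11, P12} — every variety is covered.
Only Echo contains P4, so Echo is forced; the remaining 8 varieties need at least 2 more pollinators (each remaining pollinator adds at most 6) — so at least 3 pollinators are needed, and 3 is optimal.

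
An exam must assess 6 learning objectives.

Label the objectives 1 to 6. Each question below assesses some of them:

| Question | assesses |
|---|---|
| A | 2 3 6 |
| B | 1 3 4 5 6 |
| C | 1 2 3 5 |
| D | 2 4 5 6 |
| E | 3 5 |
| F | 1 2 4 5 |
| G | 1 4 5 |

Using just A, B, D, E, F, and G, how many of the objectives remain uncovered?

Union of A, B, D, E, F, G = {1, 2, 3, 4, 5, 6} — that's every objective, so 0 are uncovered.

0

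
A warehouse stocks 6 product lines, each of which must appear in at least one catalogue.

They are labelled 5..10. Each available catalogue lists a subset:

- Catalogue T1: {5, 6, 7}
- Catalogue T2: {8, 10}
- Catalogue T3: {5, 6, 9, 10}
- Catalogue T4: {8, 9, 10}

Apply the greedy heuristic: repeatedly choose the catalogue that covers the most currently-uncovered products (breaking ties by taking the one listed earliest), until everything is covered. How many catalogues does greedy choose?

3

Greedy: pick T3 (covers 4 new) → pick T1 (covers 1 new) → pick T2 (covers 1 new). Total picks: 3.
(The true minimum cover uses only 2 catalogues, so greedy is not optimal here.)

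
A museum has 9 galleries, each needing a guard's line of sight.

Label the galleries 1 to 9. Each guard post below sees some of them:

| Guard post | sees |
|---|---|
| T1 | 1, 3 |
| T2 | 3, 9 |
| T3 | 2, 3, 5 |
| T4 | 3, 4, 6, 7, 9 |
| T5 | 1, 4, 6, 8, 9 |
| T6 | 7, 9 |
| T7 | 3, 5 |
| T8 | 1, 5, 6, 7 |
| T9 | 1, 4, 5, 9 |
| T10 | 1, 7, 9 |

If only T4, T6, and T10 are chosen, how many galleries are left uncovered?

Union of T4, T6, T10 = {1, 3, 4, 6, 7, 9}.
Not covered: 2, 5, 8 — 3 galleries.

3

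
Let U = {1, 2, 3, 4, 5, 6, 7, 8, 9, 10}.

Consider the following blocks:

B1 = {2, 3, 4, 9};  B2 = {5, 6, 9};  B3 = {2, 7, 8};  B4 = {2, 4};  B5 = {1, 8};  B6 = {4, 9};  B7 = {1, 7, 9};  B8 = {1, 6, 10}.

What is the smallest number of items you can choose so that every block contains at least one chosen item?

H = {1, 2, 9} meets every block (each contains at least one member of H), and |H| = 3.
The blocks B2, B4, B5 are pairwise disjoint, so any hitting set needs a separate item for each — at least 3. Hence 3 is optimal.

3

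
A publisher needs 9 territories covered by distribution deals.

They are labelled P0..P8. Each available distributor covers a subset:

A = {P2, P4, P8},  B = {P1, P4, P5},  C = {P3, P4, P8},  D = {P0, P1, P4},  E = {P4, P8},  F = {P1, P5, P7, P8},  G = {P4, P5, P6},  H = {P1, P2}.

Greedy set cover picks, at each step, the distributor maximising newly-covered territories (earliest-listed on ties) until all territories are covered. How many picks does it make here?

Greedy: pick F (covers 4 new) → pick A (covers 2 new) → pick C (covers 1 new) → pick D (covers 1 new) → pick G (covers 1 new). Total picks: 5.

5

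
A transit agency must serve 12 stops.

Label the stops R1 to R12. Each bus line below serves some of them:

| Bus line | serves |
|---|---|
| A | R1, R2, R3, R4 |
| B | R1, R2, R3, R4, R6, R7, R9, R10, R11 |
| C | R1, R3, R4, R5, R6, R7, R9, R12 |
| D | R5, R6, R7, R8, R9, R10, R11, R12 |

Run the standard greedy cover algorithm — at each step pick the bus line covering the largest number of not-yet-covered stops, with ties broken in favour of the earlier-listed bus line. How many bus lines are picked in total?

Greedy: pick B (covers 9 new) → pick D (covers 3 new). Total picks: 2.

2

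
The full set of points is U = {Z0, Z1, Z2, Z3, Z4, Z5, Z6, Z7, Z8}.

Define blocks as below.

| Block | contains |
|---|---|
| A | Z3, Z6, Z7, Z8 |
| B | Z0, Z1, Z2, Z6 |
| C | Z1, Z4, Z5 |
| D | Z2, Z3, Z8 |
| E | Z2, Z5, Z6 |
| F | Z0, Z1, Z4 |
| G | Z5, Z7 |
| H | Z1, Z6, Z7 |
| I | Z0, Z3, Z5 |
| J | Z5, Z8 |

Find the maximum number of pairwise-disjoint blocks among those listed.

D, F, G are pairwise disjoint (D={Z2,Z3,Z8}; F={Z0,Z1,Z4}; G={Z5,Z7}).
Every remaining block overlaps one of these, and no 4 of the listed blocks are pairwise disjoint, so 3 is the maximum.

3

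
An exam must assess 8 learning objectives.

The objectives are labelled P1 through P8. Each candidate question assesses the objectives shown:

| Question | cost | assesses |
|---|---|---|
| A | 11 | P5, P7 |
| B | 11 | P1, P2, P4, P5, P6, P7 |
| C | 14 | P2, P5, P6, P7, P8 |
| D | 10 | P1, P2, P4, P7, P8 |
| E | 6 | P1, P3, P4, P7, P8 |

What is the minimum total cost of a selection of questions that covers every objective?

17

B, E together cover every objective (B ∪ E = {P1, P2, P3, P4, P5, P6, P7, P8}); total cost 11 + 6 = 17.
No covering selection has total cost below 17.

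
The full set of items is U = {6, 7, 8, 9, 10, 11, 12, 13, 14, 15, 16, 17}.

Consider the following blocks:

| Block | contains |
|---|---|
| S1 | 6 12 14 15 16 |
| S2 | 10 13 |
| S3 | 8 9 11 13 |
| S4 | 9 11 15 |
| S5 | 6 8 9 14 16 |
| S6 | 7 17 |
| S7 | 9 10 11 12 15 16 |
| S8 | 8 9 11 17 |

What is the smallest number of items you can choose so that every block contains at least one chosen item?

4

Take H = {6, 7, 9, 10}. Each listed block contains at least one of these, so H is a hitting set of size 4.
No choice of 3 items meets every block, so 4 is the minimum.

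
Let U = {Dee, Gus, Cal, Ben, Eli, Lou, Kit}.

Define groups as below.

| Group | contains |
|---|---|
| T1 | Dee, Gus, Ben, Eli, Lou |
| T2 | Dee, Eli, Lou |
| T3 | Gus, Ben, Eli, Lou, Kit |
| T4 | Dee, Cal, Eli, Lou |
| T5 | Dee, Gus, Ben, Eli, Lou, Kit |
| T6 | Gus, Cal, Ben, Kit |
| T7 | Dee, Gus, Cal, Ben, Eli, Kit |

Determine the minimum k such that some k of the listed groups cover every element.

2

T5 and T6 cover everything between them: the union {Dee, Gus, Cal, Ben, Eli, Lou, Kit} is all of U.
No single group has all 7 elements (the largest, T5, has 6), so 2 is optimal.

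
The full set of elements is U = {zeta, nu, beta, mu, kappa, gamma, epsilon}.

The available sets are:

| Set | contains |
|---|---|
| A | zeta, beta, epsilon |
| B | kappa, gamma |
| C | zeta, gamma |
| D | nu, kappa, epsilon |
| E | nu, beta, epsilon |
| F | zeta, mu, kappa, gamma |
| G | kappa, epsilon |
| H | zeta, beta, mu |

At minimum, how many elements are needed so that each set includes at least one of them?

3

The 3 elements {zeta, kappa, epsilon} hit every set.
No choice of 2 elements meets every set, so 3 is the minimum.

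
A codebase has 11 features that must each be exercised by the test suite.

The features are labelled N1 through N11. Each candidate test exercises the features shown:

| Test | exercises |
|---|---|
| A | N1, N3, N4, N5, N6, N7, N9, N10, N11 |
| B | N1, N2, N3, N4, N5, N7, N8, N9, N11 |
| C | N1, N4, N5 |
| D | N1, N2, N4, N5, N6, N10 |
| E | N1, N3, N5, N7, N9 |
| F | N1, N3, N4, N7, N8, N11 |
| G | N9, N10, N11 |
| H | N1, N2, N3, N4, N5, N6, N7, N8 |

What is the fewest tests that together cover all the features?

2

A and B together: A ∪ B = {N1, N2, N3, N4, N5, N6, N7, N8, N9, N10, N11} — every feature is covered.
No single test has all 11 features (the largest, A, has 9), so 2 is optimal.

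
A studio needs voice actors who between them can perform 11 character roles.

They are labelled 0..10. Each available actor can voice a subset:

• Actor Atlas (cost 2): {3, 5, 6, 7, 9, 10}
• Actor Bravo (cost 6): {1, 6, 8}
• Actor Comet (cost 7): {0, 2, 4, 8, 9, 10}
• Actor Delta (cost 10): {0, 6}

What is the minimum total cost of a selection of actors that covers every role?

Atlas, Bravo, Comet together cover every role (Atlas ∪ Bravo ∪ Comet = {0, 1, 2, 3, 4, 5, 6, 7, 8, 9, 10}); total cost 2 + 6 + 7 = 15.
No covering selection has total cost below 15.

15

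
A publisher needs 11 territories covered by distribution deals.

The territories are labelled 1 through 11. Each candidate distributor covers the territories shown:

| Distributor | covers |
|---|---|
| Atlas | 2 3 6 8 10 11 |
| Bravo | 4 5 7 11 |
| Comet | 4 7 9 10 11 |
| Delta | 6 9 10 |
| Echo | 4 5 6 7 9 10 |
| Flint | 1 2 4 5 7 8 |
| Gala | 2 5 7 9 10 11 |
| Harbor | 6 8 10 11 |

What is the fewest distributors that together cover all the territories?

Atlas and Delta and Flint together: Atlas ∪ Delta ∪ Flint = {1, 2, 3, 4, 5, 6, 7, 8, 9, 10, 11} — every territory is covered.
Only Flint contains 1, so Flint is forced; the remaining 5 territories need at least 2 more distributors (each remaining distributor adds at most 4) — so at least 3 distributors are needed, and 3 is optimal.

3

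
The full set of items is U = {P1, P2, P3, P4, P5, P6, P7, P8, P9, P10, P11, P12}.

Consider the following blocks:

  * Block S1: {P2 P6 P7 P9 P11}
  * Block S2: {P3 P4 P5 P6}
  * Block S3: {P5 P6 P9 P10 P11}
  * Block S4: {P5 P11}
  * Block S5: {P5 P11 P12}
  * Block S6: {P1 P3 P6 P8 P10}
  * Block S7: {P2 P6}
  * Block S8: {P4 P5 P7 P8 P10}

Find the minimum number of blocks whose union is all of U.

4

S1 and S5 and S6 and S8 together: S1 ∪ S5 ∪ S6 ∪ S8 = {P1, P2, P3, P4, P5, P6, P7, P8, P9, P10, P11, P12} — every item is covered.
No 3 of the 8 blocks cover everything (all 56 combinations miss at least one item), so 4 is optimal.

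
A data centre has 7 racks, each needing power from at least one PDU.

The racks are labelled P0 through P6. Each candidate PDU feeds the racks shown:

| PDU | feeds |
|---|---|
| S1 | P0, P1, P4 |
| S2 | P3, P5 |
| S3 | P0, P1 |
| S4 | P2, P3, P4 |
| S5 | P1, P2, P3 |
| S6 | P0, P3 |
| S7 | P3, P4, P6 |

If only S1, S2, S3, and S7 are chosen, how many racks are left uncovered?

Union of S1, S2, S3, S7 = {P0, P1, P3, P4, P5, P6}.
Not covered: P2 — 1 rack.

1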